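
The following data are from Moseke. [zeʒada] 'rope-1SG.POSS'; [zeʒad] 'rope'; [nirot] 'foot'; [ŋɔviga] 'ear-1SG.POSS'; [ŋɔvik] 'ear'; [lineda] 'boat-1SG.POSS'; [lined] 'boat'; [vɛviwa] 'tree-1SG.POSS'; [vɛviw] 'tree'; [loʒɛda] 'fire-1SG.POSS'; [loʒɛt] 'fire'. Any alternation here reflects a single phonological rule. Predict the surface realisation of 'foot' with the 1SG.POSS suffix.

In [loʒɛda] and [loʒɛt] the final segment of 'fire' alternates: [d] ~ [t].
But 'boat' keeps [d] in both environments ([lineda], [lined]), so there is no rule changing /d/ to [t] in isolation.
The underlying segment must be /t/; voiceless stops become voiced between vowels, yielding [d] there.
The one attested form of 'foot', [nirot], shows underlying /nirot/. Applying the same rule between vowels gives [niroda].

[niroda]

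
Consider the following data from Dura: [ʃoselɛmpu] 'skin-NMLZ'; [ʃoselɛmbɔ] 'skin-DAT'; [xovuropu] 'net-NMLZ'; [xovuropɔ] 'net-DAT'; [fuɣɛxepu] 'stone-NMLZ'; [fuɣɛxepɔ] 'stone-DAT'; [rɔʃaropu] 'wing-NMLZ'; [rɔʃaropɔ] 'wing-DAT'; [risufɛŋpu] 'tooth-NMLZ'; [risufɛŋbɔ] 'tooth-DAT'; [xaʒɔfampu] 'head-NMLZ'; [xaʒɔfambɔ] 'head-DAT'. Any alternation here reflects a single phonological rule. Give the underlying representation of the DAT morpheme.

/-bɔ/

The DAT morpheme has two allomorphs, [-bɔ] and [-pɔ].
The NMLZ suffix, which begins with [p], is invariant after every stem; so [p] is not altered by any rule here.
The DAT suffix is therefore /-bɔ/ underlyingly, with post-vocalic devoicing: voiced stops become voiceless after a vowel.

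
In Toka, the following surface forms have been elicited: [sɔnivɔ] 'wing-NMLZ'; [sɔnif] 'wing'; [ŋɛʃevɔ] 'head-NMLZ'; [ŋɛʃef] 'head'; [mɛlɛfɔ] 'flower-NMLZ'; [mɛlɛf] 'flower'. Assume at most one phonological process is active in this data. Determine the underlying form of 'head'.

In [ŋɛʃevɔ] and [ŋɛʃef] the final segment of 'head' alternates: [v] ~ [f].
The stem 'flower' ([mɛlɛfɔ], [mɛlɛf]) shows [f] unchanged in both environments, so [f] cannot be basic with [v] derived before the NMLZ suffix.
Therefore /v/ is basic and [f] is derived by word-final obstruent devoicing (voiced obstruents become voiceless word-finally).

/ŋɛʃev/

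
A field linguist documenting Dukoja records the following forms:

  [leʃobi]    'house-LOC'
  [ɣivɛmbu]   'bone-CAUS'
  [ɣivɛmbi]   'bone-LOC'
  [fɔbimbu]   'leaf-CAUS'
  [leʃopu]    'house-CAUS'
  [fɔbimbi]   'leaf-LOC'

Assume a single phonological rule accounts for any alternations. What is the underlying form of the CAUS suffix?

/-pu/

The CAUS suffix surfaces as [-bu] and [-pu], depending on the final segment of the stem.
By contrast the LOC suffix keeps its initial [b] throughout — that segment must be underlying.
So the underlying form is /-pu/, and voiceless stops become voiced after a nasal.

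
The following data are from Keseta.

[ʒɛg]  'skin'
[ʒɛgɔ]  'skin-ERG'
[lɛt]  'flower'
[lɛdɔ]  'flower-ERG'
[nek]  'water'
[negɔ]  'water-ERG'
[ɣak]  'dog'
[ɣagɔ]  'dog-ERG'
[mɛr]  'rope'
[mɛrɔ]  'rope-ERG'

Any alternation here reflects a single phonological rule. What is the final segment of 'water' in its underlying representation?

/k/

The stem for 'water' ends in [k] in [nek] but [g] in [negɔ].
The stem 'skin' ([ʒɛg], [ʒɛgɔ]) shows [g] unchanged in both environments, so [g] cannot be basic with [k] derived in isolation.
Therefore /k/ is basic and [g] is derived by intervocalic voicing (voiceless stops become voiced between vowels).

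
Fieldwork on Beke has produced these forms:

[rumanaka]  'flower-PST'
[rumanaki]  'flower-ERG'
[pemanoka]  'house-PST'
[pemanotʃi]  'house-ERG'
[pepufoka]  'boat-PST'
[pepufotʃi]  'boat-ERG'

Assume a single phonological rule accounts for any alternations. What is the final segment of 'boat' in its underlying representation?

/tʃ/

The root 'boat' surfaces as [pepufoka] and [pepufotʃi], with a stem-final [k] ~ [tʃ] alternation.
Compare 'flower', with invariant [k] in [rumanaka] and [rumanaki]: an analysis with underlying /k/ and a rule producing [tʃ] before the ERG suffix would wrongly predict alternation here too.
Therefore /tʃ/ is basic and [k] is derived by depalatalization (palato-alveolar /tʃ/ becomes [k] when no front vowel follows).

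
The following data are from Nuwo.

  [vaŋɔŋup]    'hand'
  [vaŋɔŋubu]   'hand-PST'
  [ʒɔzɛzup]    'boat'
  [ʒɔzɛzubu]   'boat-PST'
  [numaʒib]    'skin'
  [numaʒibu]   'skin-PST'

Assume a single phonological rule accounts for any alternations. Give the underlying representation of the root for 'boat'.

'boat' shows [p] ~ [b] at the end of the stem ([ʒɔzɛzup] vs [ʒɔzɛzubu]).
If /b/ were underlying and a rule turned it into [p] in isolation, 'skin' would also alternate; but it has [b] in both [numaʒib] and [numaʒibu].
So /p/ is underlying, and a rule of intervocalic voicing — voiceless stops become voiced between vowels — gives [b].

/ʒɔzɛzup/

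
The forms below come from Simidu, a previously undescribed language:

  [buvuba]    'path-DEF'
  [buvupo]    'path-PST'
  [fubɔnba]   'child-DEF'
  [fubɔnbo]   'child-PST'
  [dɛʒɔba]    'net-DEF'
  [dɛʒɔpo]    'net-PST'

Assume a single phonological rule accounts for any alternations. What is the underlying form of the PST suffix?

The PST suffix surfaces as [-bo] and [-po], depending on the final segment of the stem.
By contrast the DEF suffix keeps its initial [b] throughout — that segment must be underlying.
The PST suffix is therefore /-po/ underlyingly, with post-nasal voicing: voiceless stops become voiced after a nasal.

/-po/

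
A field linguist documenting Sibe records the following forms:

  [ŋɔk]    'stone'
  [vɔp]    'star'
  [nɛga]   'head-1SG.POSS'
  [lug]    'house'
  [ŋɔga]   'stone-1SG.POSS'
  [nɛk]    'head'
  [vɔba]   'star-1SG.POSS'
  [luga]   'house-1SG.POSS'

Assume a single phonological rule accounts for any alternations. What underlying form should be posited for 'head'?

The root 'head' surfaces as [nɛga] and [nɛk], with a stem-final [g] ~ [k] alternation.
The stem 'house' ([luga], [lug]) shows [g] unchanged in both environments, so [g] cannot be basic with [k] derived in isolation.
Therefore /k/ is basic and [g] is derived by intervocalic voicing (voiceless stops become voiced between vowels).

/nɛk/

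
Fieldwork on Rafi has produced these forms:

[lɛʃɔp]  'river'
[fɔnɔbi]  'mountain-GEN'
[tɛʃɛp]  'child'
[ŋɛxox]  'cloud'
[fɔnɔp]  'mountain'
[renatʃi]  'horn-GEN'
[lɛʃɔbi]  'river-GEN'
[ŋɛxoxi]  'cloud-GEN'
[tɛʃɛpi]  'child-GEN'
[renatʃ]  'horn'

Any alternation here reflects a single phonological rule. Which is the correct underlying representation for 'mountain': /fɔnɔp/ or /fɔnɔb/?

In [fɔnɔp] and [fɔnɔbi] the final segment of 'mountain' alternates: [p] ~ [b].
Compare 'child', with invariant [p] in [tɛʃɛp] and [tɛʃɛpi]: an analysis with underlying /p/ and a rule producing [b] before the GEN suffix would wrongly predict alternation here too.
Therefore /b/ is basic and [p] is derived by word-final obstruent devoicing (voiced obstruents become voiceless word-finally).

/fɔnɔb/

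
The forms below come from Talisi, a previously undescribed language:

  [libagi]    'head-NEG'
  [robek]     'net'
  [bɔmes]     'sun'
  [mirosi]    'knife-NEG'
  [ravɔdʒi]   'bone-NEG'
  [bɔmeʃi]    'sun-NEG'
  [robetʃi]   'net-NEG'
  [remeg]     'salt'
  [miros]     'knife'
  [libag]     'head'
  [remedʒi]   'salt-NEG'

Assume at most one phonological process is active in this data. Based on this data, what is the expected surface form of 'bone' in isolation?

[ravɔg]

The stem for 'salt' ends in [g] in [remeg] but [dʒ] in [remedʒi].
The stem 'head' ([libag], [libagi]) shows [g] unchanged in both environments, so [g] cannot be basic with [dʒ] derived before the NEG suffix.
The underlying segment must be /dʒ/; palato-alveolar /tʃ/, /dʒ/ and /ʃ/ become [k], [g] and [s] when no front vowel follows, yielding [g] there.
The one attested form of 'bone', [ravɔdʒi], shows underlying /ravɔdʒ/. Applying the same rule when no front vowel follows gives [ravɔg].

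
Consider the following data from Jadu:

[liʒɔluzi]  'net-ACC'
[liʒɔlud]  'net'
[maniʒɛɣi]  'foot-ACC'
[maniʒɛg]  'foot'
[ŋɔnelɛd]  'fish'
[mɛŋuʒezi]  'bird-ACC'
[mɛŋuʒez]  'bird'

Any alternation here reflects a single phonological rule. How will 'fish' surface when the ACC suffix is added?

[ŋɔnelɛzi]

'net' shows [z] ~ [d] at the end of the stem ([liʒɔluzi] vs [liʒɔlud]).
The stem 'bird' ([mɛŋuʒezi], [mɛŋuʒez]) shows [z] unchanged in both environments, so [z] cannot be basic with [d] derived in isolation.
Therefore /d/ is basic and [z] is derived by intervocalic spirantization (voiced stops become fricatives between vowels).
From [ŋɔnelɛd] the stem 'fish' is /ŋɔnelɛd/; between vowels this yields [ŋɔnelɛzi].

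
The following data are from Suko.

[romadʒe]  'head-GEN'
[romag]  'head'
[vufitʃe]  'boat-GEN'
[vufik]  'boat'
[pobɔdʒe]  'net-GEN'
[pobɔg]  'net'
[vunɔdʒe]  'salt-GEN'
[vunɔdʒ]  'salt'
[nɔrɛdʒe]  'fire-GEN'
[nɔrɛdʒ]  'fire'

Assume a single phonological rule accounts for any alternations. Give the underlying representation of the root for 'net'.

/pobɔg/

The root 'net' surfaces as [pobɔdʒe] and [pobɔg], with a stem-final [dʒ] ~ [g] alternation.
Compare 'fire', with invariant [dʒ] in [nɔrɛdʒe] and [nɔrɛdʒ]: an analysis with underlying /dʒ/ and a rule producing [g] in isolation would wrongly predict alternation here too.
Therefore /g/ is basic and [dʒ] is derived by palatalization before a front vowel (/k/ and /g/ become palato-alveolar [tʃ] and [dʒ] before a front vowel).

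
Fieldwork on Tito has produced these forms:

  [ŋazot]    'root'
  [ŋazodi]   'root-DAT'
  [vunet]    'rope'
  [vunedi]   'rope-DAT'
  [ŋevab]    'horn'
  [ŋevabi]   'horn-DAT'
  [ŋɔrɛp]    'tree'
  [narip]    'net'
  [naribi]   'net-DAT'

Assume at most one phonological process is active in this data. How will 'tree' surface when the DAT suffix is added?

The stem for 'net' ends in [p] in [narip] but [b] in [naribi].
But 'horn' keeps [b] in both environments ([ŋevab], [ŋevabi]), so there is no rule changing /b/ to [p] in isolation.
So /p/ is underlying, and a rule of intervocalic voicing — voiceless stops become voiced between vowels — gives [b].
From [ŋɔrɛp] the stem 'tree' is /ŋɔrɛp/; between vowels this yields [ŋɔrɛbi].

[ŋɔrɛbi]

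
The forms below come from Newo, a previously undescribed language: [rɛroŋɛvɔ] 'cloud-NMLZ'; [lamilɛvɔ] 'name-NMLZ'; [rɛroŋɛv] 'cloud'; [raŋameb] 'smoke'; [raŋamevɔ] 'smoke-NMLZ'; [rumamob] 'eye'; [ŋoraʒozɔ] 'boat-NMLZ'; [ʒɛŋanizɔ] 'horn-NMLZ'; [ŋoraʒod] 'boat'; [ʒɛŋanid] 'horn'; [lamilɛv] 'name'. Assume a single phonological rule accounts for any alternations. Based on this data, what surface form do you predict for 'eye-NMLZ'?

[rumamovɔ]

The root 'smoke' surfaces as [raŋamevɔ] and [raŋameb], with a stem-final [v] ~ [b] alternation.
If /v/ were underlying and a rule turned it into [b] in isolation, 'name' would also alternate; but it has [v] in both [lamilɛvɔ] and [lamilɛv].
The alternation reflects intervocalic spirantization: voiced stops become fricatives between vowels. /b/ is underlying.
The one attested form of 'eye', [rumamob], shows underlying /rumamob/. Applying the same rule between vowels gives [rumamovɔ].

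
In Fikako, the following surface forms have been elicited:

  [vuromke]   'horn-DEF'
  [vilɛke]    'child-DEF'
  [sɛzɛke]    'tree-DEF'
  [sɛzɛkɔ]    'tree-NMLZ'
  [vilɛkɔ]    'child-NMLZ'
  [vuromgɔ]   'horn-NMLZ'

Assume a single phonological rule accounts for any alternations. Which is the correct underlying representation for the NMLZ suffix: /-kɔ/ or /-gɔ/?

/-gɔ/

The NMLZ suffix surfaces as [-gɔ] and [-kɔ], depending on the final segment of the stem.
By contrast the DEF suffix keeps its initial [k] throughout — that segment must be underlying.
So the underlying form is /-gɔ/, and voiced stops become voiceless after a vowel.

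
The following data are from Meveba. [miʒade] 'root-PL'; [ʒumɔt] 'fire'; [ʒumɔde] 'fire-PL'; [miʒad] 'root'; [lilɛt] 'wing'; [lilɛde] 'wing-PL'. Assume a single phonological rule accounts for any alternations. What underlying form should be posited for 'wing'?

/lilɛt/

The root 'wing' surfaces as [lilɛt] and [lilɛde], with a stem-final [t] ~ [d] alternation.
If /d/ were underlying and a rule turned it into [t] in isolation, 'root' would also alternate; but it has [d] in both [miʒad] and [miʒade].
So /t/ is underlying, and a rule of intervocalic voicing — voiceless stops become voiced between vowels — gives [d].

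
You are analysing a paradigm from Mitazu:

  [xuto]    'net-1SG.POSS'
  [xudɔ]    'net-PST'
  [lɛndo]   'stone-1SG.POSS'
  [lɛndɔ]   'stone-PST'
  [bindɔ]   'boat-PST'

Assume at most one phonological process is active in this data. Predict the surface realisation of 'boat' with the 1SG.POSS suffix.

[bindo]

The 1SG.POSS suffix surfaces as [-do] and [-to], depending on the final segment of the stem.
By contrast the PST suffix keeps its initial [d] throughout — that segment must be underlying.
So the underlying form is /-to/, and voiceless stops become voiced after a nasal.
After 'boat', which ends in a nasal, the suffix surfaces as [-do], giving [bindo].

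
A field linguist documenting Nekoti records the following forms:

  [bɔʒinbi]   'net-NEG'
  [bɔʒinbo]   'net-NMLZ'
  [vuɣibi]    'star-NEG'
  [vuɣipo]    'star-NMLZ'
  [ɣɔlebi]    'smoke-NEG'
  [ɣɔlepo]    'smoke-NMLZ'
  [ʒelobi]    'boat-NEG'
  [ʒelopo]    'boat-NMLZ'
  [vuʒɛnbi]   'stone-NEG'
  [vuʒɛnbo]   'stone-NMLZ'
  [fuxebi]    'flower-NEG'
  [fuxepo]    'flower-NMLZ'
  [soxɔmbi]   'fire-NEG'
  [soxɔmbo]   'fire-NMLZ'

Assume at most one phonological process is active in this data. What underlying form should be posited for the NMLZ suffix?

The NMLZ morpheme has two allomorphs, [-bo] and [-po].
By contrast the NEG suffix keeps its initial [b] throughout — that segment must be underlying.
So the underlying form is /-po/, and voiceless stops become voiced after a nasal.

/-po/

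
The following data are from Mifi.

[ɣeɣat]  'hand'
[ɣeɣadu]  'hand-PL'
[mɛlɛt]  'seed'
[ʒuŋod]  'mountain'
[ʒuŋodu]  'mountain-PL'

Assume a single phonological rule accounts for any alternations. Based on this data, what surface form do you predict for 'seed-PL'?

The stem for 'hand' ends in [t] in [ɣeɣat] but [d] in [ɣeɣadu].
The stem 'mountain' ([ʒuŋod], [ʒuŋodu]) shows [d] unchanged in both environments, so [d] cannot be basic with [t] derived in isolation.
The underlying segment must be /t/; voiceless stops become voiced between vowels, yielding [d] there.
The one attested form of 'seed', [mɛlɛt], shows underlying /mɛlɛt/. Applying the same rule between vowels gives [mɛlɛdu].

[mɛlɛdu]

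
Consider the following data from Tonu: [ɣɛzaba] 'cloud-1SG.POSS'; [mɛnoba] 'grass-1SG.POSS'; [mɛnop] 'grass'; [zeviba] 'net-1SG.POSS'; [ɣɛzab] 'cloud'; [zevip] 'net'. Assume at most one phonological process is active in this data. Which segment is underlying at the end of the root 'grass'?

/p/

In [mɛnop] and [mɛnoba] the final segment of 'grass' alternates: [p] ~ [b].
Compare 'cloud', with invariant [b] in [ɣɛzab] and [ɣɛzaba]: an analysis with underlying /b/ and a rule producing [p] in isolation would wrongly predict alternation here too.
The alternation reflects intervocalic voicing: voiceless stops become voiced between vowels. /p/ is underlying.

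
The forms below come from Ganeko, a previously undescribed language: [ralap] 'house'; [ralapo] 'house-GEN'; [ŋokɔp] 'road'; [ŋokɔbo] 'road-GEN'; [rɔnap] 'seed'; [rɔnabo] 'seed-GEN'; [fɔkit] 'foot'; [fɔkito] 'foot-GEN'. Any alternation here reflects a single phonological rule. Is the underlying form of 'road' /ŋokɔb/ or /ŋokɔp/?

/ŋokɔb/

The root 'road' surfaces as [ŋokɔp] and [ŋokɔbo], with a stem-final [p] ~ [b] alternation.
The stem 'house' ([ralap], [ralapo]) shows [p] unchanged in both environments, so [p] cannot be basic with [b] derived before the GEN suffix.
Therefore /b/ is basic and [p] is derived by word-final obstruent devoicing (voiced obstruents become voiceless word-finally).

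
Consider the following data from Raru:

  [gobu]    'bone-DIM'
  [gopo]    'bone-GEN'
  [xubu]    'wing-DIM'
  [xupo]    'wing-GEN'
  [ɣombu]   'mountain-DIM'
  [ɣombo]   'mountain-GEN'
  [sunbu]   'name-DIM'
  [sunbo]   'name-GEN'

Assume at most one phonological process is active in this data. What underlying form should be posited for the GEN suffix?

/-po/

The GEN suffix surfaces as [-bo] and [-po], depending on the final segment of the stem.
The DIM suffix, which begins with [b], is invariant after every stem; so [b] is not altered by any rule here.
The GEN suffix is therefore /-po/ underlyingly, with post-nasal voicing: voiceless stops become voiced after a nasal.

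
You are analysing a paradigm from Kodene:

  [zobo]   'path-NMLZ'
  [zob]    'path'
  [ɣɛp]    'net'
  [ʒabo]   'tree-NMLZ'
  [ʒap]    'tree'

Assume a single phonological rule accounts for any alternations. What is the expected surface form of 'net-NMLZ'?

[ɣɛbo]

The stem for 'tree' ends in [b] in [ʒabo] but [p] in [ʒap].
But 'path' keeps [b] in both environments ([zobo], [zob]), so there is no rule changing /b/ to [p] in isolation.
So /p/ is underlying, and a rule of intervocalic voicing — voiceless stops become voiced between vowels — gives [b].
From [ɣɛp] the stem 'net' is /ɣɛp/; between vowels this yields [ɣɛbo].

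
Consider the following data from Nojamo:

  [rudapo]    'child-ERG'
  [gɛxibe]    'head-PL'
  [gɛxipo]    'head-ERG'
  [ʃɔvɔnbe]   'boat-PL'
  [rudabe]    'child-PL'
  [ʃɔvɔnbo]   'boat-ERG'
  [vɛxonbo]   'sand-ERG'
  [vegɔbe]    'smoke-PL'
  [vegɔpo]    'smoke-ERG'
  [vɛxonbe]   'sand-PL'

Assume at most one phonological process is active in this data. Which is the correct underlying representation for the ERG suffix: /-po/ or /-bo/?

The ERG morpheme has two allomorphs, [-bo] and [-po].
The PL suffix, which begins with [b], is invariant after every stem; so [b] is not altered by any rule here.
So the underlying form is /-po/, and voiceless stops become voiced after a nasal.

/-po/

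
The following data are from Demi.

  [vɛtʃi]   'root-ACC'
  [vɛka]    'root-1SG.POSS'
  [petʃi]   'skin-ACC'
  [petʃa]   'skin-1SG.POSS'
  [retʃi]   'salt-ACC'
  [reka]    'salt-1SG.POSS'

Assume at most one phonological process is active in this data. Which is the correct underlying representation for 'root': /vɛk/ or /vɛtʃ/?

/vɛk/

The root 'root' surfaces as [vɛtʃi] and [vɛka], with a stem-final [tʃ] ~ [k] alternation.
But 'skin' keeps [tʃ] in both environments ([petʃi], [petʃa]), so there is no rule changing /tʃ/ to [k] before the 1SG.POSS suffix.
The alternation reflects palatalization before a front vowel: /k/ becomes palato-alveolar [tʃ] before a front vowel. /k/ is underlying.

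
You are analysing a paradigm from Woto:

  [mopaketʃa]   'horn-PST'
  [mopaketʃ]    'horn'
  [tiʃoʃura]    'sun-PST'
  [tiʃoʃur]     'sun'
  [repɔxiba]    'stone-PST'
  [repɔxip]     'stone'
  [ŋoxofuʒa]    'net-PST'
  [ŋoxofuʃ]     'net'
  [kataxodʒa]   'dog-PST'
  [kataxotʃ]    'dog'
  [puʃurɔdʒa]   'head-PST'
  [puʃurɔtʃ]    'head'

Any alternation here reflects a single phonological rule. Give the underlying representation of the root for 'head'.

/puʃurɔdʒ/

The root 'head' surfaces as [puʃurɔdʒa] and [puʃurɔtʃ], with a stem-final [dʒ] ~ [tʃ] alternation.
If /tʃ/ were underlying and a rule turned it into [dʒ] before the PST suffix, 'horn' would also alternate; but it has [tʃ] in both [mopaketʃa] and [mopaketʃ].
So /dʒ/ is underlying, and a rule of word-final obstruent devoicing — voiced obstruents become voiceless word-finally — gives [tʃ].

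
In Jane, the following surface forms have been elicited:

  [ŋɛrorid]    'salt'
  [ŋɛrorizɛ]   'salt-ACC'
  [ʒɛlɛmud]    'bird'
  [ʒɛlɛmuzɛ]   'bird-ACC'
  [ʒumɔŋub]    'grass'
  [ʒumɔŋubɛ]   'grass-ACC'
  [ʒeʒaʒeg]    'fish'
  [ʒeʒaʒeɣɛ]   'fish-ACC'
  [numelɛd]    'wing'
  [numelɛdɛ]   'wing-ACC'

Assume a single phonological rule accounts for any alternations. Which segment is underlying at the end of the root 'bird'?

The stem for 'bird' ends in [d] in [ʒɛlɛmud] but [z] in [ʒɛlɛmuzɛ].
But 'wing' keeps [d] in both environments ([numelɛd], [numelɛdɛ]), so there is no rule changing /d/ to [z] before the ACC suffix.
Therefore /z/ is basic and [d] is derived by word-final hardening (voiced fricatives become stops word-finally).

/z/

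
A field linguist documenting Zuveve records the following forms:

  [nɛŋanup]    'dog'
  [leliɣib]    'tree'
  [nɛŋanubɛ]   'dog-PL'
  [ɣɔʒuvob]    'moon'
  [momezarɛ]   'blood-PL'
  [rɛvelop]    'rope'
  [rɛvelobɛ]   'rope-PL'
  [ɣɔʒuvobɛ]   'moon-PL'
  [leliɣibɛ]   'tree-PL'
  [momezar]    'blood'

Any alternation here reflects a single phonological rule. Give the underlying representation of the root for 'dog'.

/nɛŋanup/

The root 'dog' surfaces as [nɛŋanup] and [nɛŋanubɛ], with a stem-final [p] ~ [b] alternation.
Compare 'moon', with invariant [b] in [ɣɔʒuvob] and [ɣɔʒuvobɛ]: an analysis with underlying /b/ and a rule producing [p] in isolation would wrongly predict alternation here too.
Therefore /p/ is basic and [b] is derived by intervocalic voicing (voiceless stops become voiced between vowels).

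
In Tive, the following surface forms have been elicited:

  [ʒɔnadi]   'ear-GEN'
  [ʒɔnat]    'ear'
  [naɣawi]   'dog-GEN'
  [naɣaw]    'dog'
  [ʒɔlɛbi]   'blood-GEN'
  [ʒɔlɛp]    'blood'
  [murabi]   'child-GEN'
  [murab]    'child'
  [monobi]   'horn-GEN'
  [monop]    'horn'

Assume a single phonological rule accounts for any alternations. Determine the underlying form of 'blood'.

/ʒɔlɛp/

In [ʒɔlɛbi] and [ʒɔlɛp] the final segment of 'blood' alternates: [b] ~ [p].
Compare 'child', with invariant [b] in [murabi] and [murab]: an analysis with underlying /b/ and a rule producing [p] in isolation would wrongly predict alternation here too.
So /p/ is underlying, and a rule of intervocalic voicing — voiceless stops become voiced between vowels — gives [b].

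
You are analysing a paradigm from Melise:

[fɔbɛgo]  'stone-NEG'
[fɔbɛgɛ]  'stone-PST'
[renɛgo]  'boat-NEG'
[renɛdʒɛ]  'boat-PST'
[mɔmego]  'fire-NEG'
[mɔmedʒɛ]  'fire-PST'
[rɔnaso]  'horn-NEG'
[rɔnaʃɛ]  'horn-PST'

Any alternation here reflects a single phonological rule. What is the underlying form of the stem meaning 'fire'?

'fire' shows [g] ~ [dʒ] at the end of the stem ([mɔmego] vs [mɔmedʒɛ]).
The stem 'stone' ([fɔbɛgo], [fɔbɛgɛ]) shows [g] unchanged in both environments, so [g] cannot be basic with [dʒ] derived before the PST suffix.
The alternation reflects depalatalization: palato-alveolar /dʒ/ and /ʃ/ become [g] and [s] when no front vowel follows. /dʒ/ is underlying.
The underlying form of 'fire' is therefore /mɔmedʒ/.

/mɔmedʒ/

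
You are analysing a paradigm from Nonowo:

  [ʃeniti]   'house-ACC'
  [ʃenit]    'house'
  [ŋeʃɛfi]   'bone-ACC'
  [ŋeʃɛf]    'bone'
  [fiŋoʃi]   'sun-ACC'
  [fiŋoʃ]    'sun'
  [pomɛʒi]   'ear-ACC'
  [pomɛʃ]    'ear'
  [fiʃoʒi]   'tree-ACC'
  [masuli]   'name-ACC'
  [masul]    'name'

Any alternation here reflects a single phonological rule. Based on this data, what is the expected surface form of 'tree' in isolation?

The root 'ear' surfaces as [pomɛʒi] and [pomɛʃ], with a stem-final [ʒ] ~ [ʃ] alternation.
But 'sun' keeps [ʃ] in both environments ([fiŋoʃi], [fiŋoʃ]), so there is no rule changing /ʃ/ to [ʒ] before the ACC suffix.
The alternation reflects word-final obstruent devoicing: voiced obstruents become voiceless word-finally. /ʒ/ is underlying.
From [fiʃoʒi] the stem 'tree' is /fiʃoʒ/; word-finally this yields [fiʃoʃ].

[fiʃoʃ]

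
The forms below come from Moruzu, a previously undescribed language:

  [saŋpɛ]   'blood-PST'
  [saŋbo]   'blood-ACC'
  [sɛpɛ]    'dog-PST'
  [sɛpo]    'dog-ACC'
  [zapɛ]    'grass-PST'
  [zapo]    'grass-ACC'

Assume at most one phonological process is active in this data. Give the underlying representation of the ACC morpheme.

The ACC morpheme has two allomorphs, [-bo] and [-po].
The PST suffix, which begins with [p], is invariant after every stem; so [p] is not altered by any rule here.
The ACC suffix is therefore /-bo/ underlyingly, with post-vocalic devoicing: voiced stops become voiceless after a vowel.

/-bo/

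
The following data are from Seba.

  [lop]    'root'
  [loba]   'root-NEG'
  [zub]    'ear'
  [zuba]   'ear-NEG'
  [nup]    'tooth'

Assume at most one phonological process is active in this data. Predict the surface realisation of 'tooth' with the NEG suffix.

The stem for 'root' ends in [p] in [lop] but [b] in [loba].
But 'ear' keeps [b] in both environments ([zub], [zuba]), so there is no rule changing /b/ to [p] in isolation.
So /p/ is underlying, and a rule of intervocalic voicing — voiceless stops become voiced between vowels — gives [b].
The one attested form of 'tooth', [nup], shows underlying /nup/. Applying the same rule between vowels gives [nuba].

[nuba]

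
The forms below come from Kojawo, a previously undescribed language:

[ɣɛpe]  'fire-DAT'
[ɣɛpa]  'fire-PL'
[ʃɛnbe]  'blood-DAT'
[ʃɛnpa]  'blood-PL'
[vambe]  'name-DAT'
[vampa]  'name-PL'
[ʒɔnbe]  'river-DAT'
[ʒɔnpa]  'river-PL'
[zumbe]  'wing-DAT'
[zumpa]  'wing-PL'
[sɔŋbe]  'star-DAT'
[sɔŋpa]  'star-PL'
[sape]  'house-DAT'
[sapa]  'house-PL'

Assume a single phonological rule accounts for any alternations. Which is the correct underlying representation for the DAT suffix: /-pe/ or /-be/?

/-be/

The DAT morpheme has two allomorphs, [-be] and [-pe].
By contrast the PL suffix keeps its initial [p] throughout — that segment must be underlying.
So the underlying form is /-be/, and voiced stops become voiceless after a vowel.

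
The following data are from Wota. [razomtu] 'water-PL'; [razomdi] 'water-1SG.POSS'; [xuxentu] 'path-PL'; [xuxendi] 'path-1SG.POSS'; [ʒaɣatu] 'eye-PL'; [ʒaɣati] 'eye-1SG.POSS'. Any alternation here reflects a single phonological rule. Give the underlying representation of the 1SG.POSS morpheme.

The 1SG.POSS morpheme has two allomorphs, [-di] and [-ti].
By contrast the PL suffix keeps its initial [t] throughout — that segment must be underlying.
The 1SG.POSS suffix is therefore /-di/ underlyingly, with post-vocalic devoicing: voiced stops become voiceless after a vowel.

/-di/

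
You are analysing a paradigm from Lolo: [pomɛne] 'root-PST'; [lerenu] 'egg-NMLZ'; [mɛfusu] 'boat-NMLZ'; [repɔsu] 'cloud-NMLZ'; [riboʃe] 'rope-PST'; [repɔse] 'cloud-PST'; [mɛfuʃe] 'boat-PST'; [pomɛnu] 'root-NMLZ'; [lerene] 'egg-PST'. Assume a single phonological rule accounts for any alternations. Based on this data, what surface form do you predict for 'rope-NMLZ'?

[ribosu]

'boat' shows [ʃ] ~ [s] at the end of the stem ([mɛfuʃe] vs [mɛfusu]).
If /s/ were underlying and a rule turned it into [ʃ] before the PST suffix, 'cloud' would also alternate; but it has [s] in both [repɔse] and [repɔsu].
The underlying segment must be /ʃ/; palato-alveolar /ʃ/ becomes [s] when no front vowel follows, yielding [s] there.
The one attested form of 'rope', [riboʃe], shows underlying /riboʃ/. Applying the same rule when no front vowel follows gives [ribosu].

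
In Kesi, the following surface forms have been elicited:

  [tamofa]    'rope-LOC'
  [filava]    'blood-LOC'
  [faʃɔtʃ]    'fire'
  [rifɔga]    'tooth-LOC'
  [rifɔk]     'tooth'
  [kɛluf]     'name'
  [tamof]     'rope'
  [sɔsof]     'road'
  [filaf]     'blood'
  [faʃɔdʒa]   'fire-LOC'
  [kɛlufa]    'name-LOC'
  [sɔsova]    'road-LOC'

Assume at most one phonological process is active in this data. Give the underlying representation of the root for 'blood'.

/filav/

'blood' shows [f] ~ [v] at the end of the stem ([filaf] vs [filava]).
If /f/ were underlying and a rule turned it into [v] before the LOC suffix, 'rope' would also alternate; but it has [f] in both [tamof] and [tamofa].
Therefore /v/ is basic and [f] is derived by word-final obstruent devoicing (voiced obstruents become voiceless word-finally).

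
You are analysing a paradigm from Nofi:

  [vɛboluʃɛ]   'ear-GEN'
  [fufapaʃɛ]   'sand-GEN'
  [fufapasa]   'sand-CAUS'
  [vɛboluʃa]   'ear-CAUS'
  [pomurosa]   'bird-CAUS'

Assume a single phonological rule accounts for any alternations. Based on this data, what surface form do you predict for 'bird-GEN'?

[pomuroʃɛ]

The stem for 'sand' ends in [s] in [fufapasa] but [ʃ] in [fufapaʃɛ].
If /ʃ/ were underlying and a rule turned it into [s] before the CAUS suffix, 'ear' would also alternate; but it has [ʃ] in both [vɛboluʃa] and [vɛboluʃɛ].
The underlying segment must be /s/; /s/ becomes palato-alveolar [ʃ] before a front vowel, yielding [ʃ] there.
The one attested form of 'bird', [pomurosa], shows underlying /pomuros/. Applying the same rule before a front vowel gives [pomuroʃɛ].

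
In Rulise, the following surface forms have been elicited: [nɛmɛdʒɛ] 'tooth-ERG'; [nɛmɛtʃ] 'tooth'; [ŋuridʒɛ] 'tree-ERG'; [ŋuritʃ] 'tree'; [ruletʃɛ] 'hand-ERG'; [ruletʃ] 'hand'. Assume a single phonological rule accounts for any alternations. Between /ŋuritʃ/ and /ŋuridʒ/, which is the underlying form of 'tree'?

/ŋuridʒ/

The stem for 'tree' ends in [dʒ] in [ŋuridʒɛ] but [tʃ] in [ŋuritʃ].
Compare 'hand', with invariant [tʃ] in [ruletʃɛ] and [ruletʃ]: an analysis with underlying /tʃ/ and a rule producing [dʒ] before the ERG suffix would wrongly predict alternation here too.
So /dʒ/ is underlying, and a rule of word-final obstruent devoicing — voiced obstruents become voiceless word-finally — gives [tʃ].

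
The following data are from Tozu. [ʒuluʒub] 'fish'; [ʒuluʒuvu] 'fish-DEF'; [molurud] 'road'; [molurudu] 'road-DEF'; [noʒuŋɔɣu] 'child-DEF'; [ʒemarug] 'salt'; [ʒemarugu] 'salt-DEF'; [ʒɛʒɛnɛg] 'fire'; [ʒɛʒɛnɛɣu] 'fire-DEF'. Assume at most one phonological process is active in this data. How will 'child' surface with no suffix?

[noʒuŋɔg]

The stem for 'fire' ends in [g] in [ʒɛʒɛnɛg] but [ɣ] in [ʒɛʒɛnɛɣu].
If /g/ were underlying and a rule turned it into [ɣ] before the DEF suffix, 'salt' would also alternate; but it has [g] in both [ʒemarug] and [ʒemarugu].
The underlying segment must be /ɣ/; voiced fricatives become stops word-finally, yielding [g] there.
The one attested form of 'child', [noʒuŋɔɣu], shows underlying /noʒuŋɔɣ/. Applying the same rule word-finally gives [noʒuŋɔg].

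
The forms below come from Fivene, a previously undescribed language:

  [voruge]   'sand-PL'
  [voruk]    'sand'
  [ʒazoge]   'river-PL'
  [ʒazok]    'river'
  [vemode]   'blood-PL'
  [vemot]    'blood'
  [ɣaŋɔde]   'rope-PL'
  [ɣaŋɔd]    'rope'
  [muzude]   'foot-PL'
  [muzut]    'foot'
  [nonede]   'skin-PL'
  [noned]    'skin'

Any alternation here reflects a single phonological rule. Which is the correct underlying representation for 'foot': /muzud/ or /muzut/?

In [muzude] and [muzut] the final segment of 'foot' alternates: [d] ~ [t].
But 'rope' keeps [d] in both environments ([ɣaŋɔde], [ɣaŋɔd]), so there is no rule changing /d/ to [t] in isolation.
So /t/ is underlying, and a rule of intervocalic voicing — voiceless stops become voiced between vowels — gives [d].

/muzut/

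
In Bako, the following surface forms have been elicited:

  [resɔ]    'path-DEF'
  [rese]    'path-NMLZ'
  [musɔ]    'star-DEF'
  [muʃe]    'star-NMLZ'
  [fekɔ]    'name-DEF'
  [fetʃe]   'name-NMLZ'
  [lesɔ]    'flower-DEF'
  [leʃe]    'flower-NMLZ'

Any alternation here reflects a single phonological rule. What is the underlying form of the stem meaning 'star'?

The stem for 'star' ends in [s] in [musɔ] but [ʃ] in [muʃe].
But 'path' keeps [s] in both environments ([resɔ], [rese]), so there is no rule changing /s/ to [ʃ] before the NMLZ suffix.
So /ʃ/ is underlying, and a rule of depalatalization — palato-alveolar /tʃ/ and /ʃ/ become [k] and [s] when no front vowel follows — gives [s].

/muʃ/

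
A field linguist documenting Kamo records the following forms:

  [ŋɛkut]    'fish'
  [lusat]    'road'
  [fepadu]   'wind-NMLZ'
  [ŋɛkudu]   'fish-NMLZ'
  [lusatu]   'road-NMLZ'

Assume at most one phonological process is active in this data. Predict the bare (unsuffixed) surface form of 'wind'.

In [ŋɛkut] and [ŋɛkudu] the final segment of 'fish' alternates: [t] ~ [d].
If /t/ were underlying and a rule turned it into [d] before the NMLZ suffix, 'road' would also alternate; but it has [t] in both [lusat] and [lusatu].
Therefore /d/ is basic and [t] is derived by word-final obstruent devoicing (voiced obstruents become voiceless word-finally).
The one attested form of 'wind', [fepadu], shows underlying /fepad/. Applying the same rule word-finally gives [fepat].

[fepat]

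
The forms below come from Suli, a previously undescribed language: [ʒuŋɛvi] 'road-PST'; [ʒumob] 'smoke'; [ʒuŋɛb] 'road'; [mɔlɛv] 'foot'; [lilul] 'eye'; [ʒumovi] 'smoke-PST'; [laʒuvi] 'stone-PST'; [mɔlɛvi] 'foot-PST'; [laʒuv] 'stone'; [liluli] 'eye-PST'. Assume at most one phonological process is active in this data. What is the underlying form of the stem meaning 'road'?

The stem for 'road' ends in [b] in [ʒuŋɛb] but [v] in [ʒuŋɛvi].
But 'stone' keeps [v] in both environments ([laʒuv], [laʒuvi]), so there is no rule changing /v/ to [b] in isolation.
The alternation reflects intervocalic spirantization: voiced stops become fricatives between vowels. /b/ is underlying.
The underlying form of 'road' is therefore /ʒuŋɛb/.

/ʒuŋɛb/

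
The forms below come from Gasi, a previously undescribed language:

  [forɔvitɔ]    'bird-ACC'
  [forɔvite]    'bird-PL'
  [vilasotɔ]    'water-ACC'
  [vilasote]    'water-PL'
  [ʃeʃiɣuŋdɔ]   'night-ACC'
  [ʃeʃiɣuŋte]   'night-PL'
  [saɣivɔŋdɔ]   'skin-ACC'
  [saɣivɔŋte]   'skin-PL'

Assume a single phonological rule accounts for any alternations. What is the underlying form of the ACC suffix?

The ACC morpheme has two allomorphs, [-dɔ] and [-tɔ].
The PL suffix, which begins with [t], is invariant after every stem; so [t] is not altered by any rule here.
So the underlying form is /-dɔ/, and voiced stops become voiceless after a vowel.

/-dɔ/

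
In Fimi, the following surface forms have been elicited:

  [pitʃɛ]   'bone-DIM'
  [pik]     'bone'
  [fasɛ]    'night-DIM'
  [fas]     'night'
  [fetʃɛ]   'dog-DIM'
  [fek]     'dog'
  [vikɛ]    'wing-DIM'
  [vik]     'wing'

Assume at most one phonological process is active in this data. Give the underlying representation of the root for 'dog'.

In [fetʃɛ] and [fek] the final segment of 'dog' alternates: [tʃ] ~ [k].
The stem 'wing' ([vikɛ], [vik]) shows [k] unchanged in both environments, so [k] cannot be basic with [tʃ] derived before the DIM suffix.
The alternation reflects depalatalization: palato-alveolar /tʃ/ becomes [k] when no front vowel follows. /tʃ/ is underlying.
Hence 'dog' is /fetʃ/ underlyingly.

/fetʃ/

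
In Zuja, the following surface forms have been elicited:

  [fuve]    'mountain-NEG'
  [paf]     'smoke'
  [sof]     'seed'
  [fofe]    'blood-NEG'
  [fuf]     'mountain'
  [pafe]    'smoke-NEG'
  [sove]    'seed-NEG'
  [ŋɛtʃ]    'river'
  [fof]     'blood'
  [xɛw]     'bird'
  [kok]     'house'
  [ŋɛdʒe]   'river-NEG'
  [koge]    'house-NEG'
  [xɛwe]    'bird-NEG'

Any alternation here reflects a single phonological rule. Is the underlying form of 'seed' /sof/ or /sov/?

The stem for 'seed' ends in [v] in [sove] but [f] in [sof].
If /f/ were underlying and a rule turned it into [v] before the NEG suffix, 'smoke' would also alternate; but it has [f] in both [pafe] and [paf].
The alternation reflects word-final obstruent devoicing: voiced obstruents become voiceless word-finally. /v/ is underlying.

/sov/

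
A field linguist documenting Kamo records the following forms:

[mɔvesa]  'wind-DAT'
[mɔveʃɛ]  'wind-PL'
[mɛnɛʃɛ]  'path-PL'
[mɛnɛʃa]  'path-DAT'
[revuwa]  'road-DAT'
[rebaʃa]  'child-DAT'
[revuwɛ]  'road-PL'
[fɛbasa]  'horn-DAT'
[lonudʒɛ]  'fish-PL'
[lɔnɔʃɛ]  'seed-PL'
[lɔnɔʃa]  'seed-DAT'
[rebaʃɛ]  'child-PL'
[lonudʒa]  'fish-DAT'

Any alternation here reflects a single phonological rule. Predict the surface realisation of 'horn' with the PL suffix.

'wind' shows [s] ~ [ʃ] at the end of the stem ([mɔvesa] vs [mɔveʃɛ]).
The stem 'child' ([rebaʃa], [rebaʃɛ]) shows [ʃ] unchanged in both environments, so [ʃ] cannot be basic with [s] derived before the DAT suffix.
Therefore /s/ is basic and [ʃ] is derived by palatalization before a front vowel (/s/ becomes palato-alveolar [ʃ] before a front vowel).
The one attested form of 'horn', [fɛbasa], shows underlying /fɛbas/. Applying the same rule before a front vowel gives [fɛbaʃɛ].

[fɛbaʃɛ]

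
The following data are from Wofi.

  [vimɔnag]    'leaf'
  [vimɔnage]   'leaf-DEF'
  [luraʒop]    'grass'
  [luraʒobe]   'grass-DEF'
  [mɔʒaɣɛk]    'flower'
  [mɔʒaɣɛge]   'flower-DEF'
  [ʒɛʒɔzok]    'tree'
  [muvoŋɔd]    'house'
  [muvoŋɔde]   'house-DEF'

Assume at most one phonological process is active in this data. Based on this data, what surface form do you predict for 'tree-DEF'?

[ʒɛʒɔzoge]

In [mɔʒaɣɛk] and [mɔʒaɣɛge] the final segment of 'flower' alternates: [k] ~ [g].
If /g/ were underlying and a rule turned it into [k] in isolation, 'leaf' would also alternate; but it has [g] in both [vimɔnag] and [vimɔnage].
The underlying segment must be /k/; voiceless stops become voiced between vowels, yielding [g] there.
From [ʒɛʒɔzok] the stem 'tree' is /ʒɛʒɔzok/; between vowels this yields [ʒɛʒɔzoge].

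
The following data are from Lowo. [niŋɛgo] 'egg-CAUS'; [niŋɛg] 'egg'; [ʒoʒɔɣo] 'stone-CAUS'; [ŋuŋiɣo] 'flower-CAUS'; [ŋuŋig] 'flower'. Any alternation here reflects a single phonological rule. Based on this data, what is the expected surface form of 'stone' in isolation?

[ʒoʒɔg]

'flower' shows [ɣ] ~ [g] at the end of the stem ([ŋuŋiɣo] vs [ŋuŋig]).
Compare 'egg', with invariant [g] in [niŋɛgo] and [niŋɛg]: an analysis with underlying /g/ and a rule producing [ɣ] before the CAUS suffix would wrongly predict alternation here too.
Therefore /ɣ/ is basic and [g] is derived by word-final hardening (voiced fricatives become stops word-finally).
From [ʒoʒɔɣo] the stem 'stone' is /ʒoʒɔɣ/; word-finally this yields [ʒoʒɔg].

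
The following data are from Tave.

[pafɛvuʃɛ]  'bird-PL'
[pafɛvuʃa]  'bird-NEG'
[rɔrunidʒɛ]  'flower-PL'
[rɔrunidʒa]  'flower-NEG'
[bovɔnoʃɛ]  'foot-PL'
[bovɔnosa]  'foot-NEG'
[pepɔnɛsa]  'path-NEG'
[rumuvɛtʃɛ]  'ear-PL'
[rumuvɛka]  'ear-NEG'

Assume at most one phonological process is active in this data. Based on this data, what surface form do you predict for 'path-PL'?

[pepɔnɛʃɛ]

'foot' shows [ʃ] ~ [s] at the end of the stem ([bovɔnoʃɛ] vs [bovɔnosa]).
But 'bird' keeps [ʃ] in both environments ([pafɛvuʃɛ], [pafɛvuʃa]), so there is no rule changing /ʃ/ to [s] before the NEG suffix.
So /s/ is underlying, and a rule of palatalization before a front vowel — /k/ and /s/ become palato-alveolar [tʃ] and [ʃ] before a front vowel — gives [ʃ].
From [pepɔnɛsa] the stem 'path' is /pepɔnɛs/; before a front vowel this yields [pepɔnɛʃɛ].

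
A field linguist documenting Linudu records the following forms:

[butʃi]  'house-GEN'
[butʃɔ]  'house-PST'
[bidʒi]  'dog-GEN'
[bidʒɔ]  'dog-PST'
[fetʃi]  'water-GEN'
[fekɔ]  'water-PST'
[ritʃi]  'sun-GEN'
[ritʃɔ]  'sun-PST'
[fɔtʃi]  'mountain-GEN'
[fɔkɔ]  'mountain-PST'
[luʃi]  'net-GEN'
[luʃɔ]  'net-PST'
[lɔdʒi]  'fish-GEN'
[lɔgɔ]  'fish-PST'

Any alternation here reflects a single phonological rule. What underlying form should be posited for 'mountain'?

/fɔk/

The stem for 'mountain' ends in [tʃ] in [fɔtʃi] but [k] in [fɔkɔ].
Compare 'sun', with invariant [tʃ] in [ritʃi] and [ritʃɔ]: an analysis with underlying /tʃ/ and a rule producing [k] before the PST suffix would wrongly predict alternation here too.
The underlying segment must be /k/; /k/ and /g/ become palato-alveolar [tʃ] and [dʒ] before a front vowel, yielding [tʃ] there.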